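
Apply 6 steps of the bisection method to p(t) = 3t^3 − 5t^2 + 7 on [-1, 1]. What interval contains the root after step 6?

m = 0, p(m) = 7 (+); new bracket [-1, 0]
m = -0.5, p(m) = 5.375 (+); new bracket [-1, -0.5]
m = -0.75, p(m) = 2.921875 (+); new bracket [-1, -0.75]
m = -0.875, p(m) = 1.1621 (+); new bracket [-1, -0.875]
m = -0.9375, p(m) = 0.1335 (+); new bracket [-1, -0.9375]
m = -0.96875, p(m) = -0.4198 (−); new bracket [-0.96875, -0.9375]

[-0.96875, -0.9375]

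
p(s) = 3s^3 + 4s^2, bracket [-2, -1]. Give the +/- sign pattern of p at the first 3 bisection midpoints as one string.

s = -1.5 gives p = -1.125, negative; keep [-1.5, -1]
s = -1.25 gives p = 0.390625, positive; keep [-1.5, -1.25]
s = -1.375 gives p = -0.236328, negative; keep [-1.375, -1.25]

-+-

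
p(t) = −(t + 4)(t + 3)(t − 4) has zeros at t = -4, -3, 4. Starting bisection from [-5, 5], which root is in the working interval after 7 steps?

t = 0 gives p = 48, positive; keep [0, 5]
t = 2.5 gives p = 53.625, positive; keep [2.5, 5]
t = 3.75 gives p = 13.078125, positive; keep [3.75, 5]
t = 4.375 gives p = -23.1621, negative; keep [3.75, 4.375]
t = 4.0625 gives p = -3.5588, negative; keep [3.75, 4.0625]
t = 3.90625 gives p = 5.119, positive; keep [3.90625, 4.0625]
t = 3.984375 gives p = 0.8713, positive; keep [3.984375, 4.0625]

4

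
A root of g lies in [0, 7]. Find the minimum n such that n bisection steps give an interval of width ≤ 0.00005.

Width after n steps is 7/2^n. Need 2^n ≥ 7/0.00005 = 140000.
2^17 = 131072 < 140000 ≤ 2^18 = 262144, so n = 18.

18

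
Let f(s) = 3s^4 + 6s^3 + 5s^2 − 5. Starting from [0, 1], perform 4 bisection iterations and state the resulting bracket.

[0.6875, 0.75]

f(0.5) = -2.8125 < 0, so the root lies in [0.5, 1]
f(0.75) = 1.292969 > 0, so the root lies in [0.5, 0.75]
f(0.625) = -1.124268 < 0, so the root lies in [0.625, 0.75]
f(0.6875) = -0.0168 < 0, so the root lies in [0.6875, 0.75]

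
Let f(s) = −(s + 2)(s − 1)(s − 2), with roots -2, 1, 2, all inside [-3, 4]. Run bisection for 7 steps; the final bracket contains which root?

-2

m = 0.5, f(m) = -1.875 (−); new bracket [-3, 0.5]
m = -1.25, f(m) = -5.484375 (−); new bracket [-3, -1.25]
m = -2.125, f(m) = 1.611328 (+); new bracket [-2.125, -1.25]
m = -1.6875, f(m) = -3.0969 (−); new bracket [-2.125, -1.6875]
m = -1.90625, f(m) = -1.0643 (−); new bracket [-2.125, -1.90625]
m = -2.015625, f(m) = 0.1892 (+); new bracket [-2.015625, -1.90625]
m = -1.9609375, f(m) = -0.4581 (−); new bracket [-2.015625, -1.9609375]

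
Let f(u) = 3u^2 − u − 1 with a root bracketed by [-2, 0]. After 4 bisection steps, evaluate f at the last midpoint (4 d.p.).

-0.2031

midpoint -1: f = 3 > 0 → [-1, 0]
midpoint -0.5: f = 0.25 > 0 → [-0.5, 0]
midpoint -0.25: f = -0.5625 < 0 → [-0.5, -0.25]
midpoint -0.375: f = -0.2031 < 0 → [-0.5, -0.375]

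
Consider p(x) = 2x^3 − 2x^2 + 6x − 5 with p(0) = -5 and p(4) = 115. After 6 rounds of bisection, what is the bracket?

[0.8125, 0.875]

midpoint 2: p = 15 > 0 → [0, 2]
midpoint 1: p = 1 > 0 → [0, 1]
midpoint 0.5: p = -2.25 < 0 → [0.5, 1]
midpoint 0.75: p = -0.7812 < 0 → [0.75, 1]
midpoint 0.875: p = 0.0586 > 0 → [0.75, 0.875]
midpoint 0.8125: p = -0.3726 < 0 → [0.8125, 0.875]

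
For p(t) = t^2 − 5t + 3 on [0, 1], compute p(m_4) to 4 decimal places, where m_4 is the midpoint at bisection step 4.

0.0352

midpoint 0.5: p = 0.75 > 0 → [0.5, 1]
midpoint 0.75: p = -0.1875 < 0 → [0.5, 0.75]
midpoint 0.625: p = 0.265625 > 0 → [0.625, 0.75]
midpoint 0.6875: p = 0.0352 > 0 → [0.6875, 0.75]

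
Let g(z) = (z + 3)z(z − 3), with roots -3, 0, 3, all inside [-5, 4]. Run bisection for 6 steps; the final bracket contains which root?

g(-0.5) = 4.375 > 0, so the root lies in [-5, -0.5]
g(-2.75) = 3.953125 > 0, so the root lies in [-5, -2.75]
g(-3.875) = -23.310547 < 0, so the root lies in [-3.875, -2.75]
g(-3.3125) = -6.5344 < 0, so the root lies in [-3.3125, -2.75]
g(-3.03125) = -0.5713 < 0, so the root lies in [-3.03125, -2.75]
g(-2.890625) = 1.8624 > 0, so the root lies in [-3.03125, -2.890625]

-3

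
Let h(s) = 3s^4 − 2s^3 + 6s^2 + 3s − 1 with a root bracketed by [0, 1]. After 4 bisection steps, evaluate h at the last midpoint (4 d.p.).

m = 0.5, h(m) = 1.9375 (+); new bracket [0, 0.5]
m = 0.25, h(m) = 0.105469 (+); new bracket [0, 0.25]
m = 0.125, h(m) = -0.534424 (−); new bracket [0.125, 0.25]
m = 0.1875, h(m) = -0.236 (−); new bracket [0.1875, 0.25]

-0.2360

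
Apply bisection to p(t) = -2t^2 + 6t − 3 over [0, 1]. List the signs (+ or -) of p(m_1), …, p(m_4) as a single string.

p(0.5) = -0.5 < 0, so the root lies in [0.5, 1]
p(0.75) = 0.375 > 0, so the root lies in [0.5, 0.75]
p(0.625) = -0.03125 < 0, so the root lies in [0.625, 0.75]
p(0.6875) = 0.1797 > 0, so the root lies in [0.625, 0.6875]

-+-+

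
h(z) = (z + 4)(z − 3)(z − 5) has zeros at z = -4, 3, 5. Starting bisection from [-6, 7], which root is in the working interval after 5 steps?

z = 0.5 gives h = 50.625, positive; keep [-6, 0.5]
z = -2.75 gives h = 55.703125, positive; keep [-6, -2.75]
z = -4.375 gives h = -25.927734, negative; keep [-4.375, -2.75]
z = -3.5625 gives h = 24.5837, positive; keep [-4.375, -3.5625]
z = -3.96875 gives h = 1.9532, positive; keep [-4.375, -3.96875]

-4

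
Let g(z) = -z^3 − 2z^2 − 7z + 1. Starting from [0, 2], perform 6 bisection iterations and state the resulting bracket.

g(1) = -9 < 0, so the root lies in [0, 1]
g(0.5) = -3.125 < 0, so the root lies in [0, 0.5]
g(0.25) = -0.890625 < 0, so the root lies in [0, 0.25]
g(0.125) = 0.0918 > 0, so the root lies in [0.125, 0.25]
g(0.1875) = -0.3894 < 0, so the root lies in [0.125, 0.1875]
g(0.15625) = -0.1464 < 0, so the root lies in [0.125, 0.15625]

[0.125, 0.15625]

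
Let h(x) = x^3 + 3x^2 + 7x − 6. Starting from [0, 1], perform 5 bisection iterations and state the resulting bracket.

[0.625, 0.65625]

h(0.5) = -1.625 < 0, so the root lies in [0.5, 1]
h(0.75) = 1.359375 > 0, so the root lies in [0.5, 0.75]
h(0.625) = -0.208984 < 0, so the root lies in [0.625, 0.75]
h(0.6875) = 0.5554 > 0, so the root lies in [0.625, 0.6875]
h(0.65625) = 0.1684 > 0, so the root lies in [0.625, 0.65625]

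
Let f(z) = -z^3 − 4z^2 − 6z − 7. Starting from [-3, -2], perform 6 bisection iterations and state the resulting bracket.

[-2.75, -2.734375]

f(-2.5) = -1.375 < 0, so the root lies in [-3, -2.5]
f(-2.75) = 0.046875 > 0, so the root lies in [-2.75, -2.5]
f(-2.625) = -0.724609 < 0, so the root lies in [-2.75, -2.625]
f(-2.6875) = -0.3547 < 0, so the root lies in [-2.75, -2.6875]
f(-2.71875) = -0.158 < 0, so the root lies in [-2.75, -2.71875]
f(-2.734375) = -0.0566 < 0, so the root lies in [-2.75, -2.734375]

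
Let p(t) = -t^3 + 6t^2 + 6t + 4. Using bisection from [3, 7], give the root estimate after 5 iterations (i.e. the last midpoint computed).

m = 5, p(m) = 59 (+); new bracket [5, 7]
m = 6, p(m) = 40 (+); new bracket [6, 7]
m = 6.5, p(m) = 21.875 (+); new bracket [6.5, 7]
m = 6.75, p(m) = 10.3281 (+); new bracket [6.75, 7]
m = 6.875, p(m) = 3.8926 (+); new bracket [6.875, 7]

6.875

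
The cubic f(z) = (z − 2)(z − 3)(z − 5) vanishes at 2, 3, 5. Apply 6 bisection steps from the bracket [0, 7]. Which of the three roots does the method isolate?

z = 3.5 gives f = -1.125, negative; keep [3.5, 7]
z = 5.25 gives f = 1.828125, positive; keep [3.5, 5.25]
z = 4.375 gives f = -2.041016, negative; keep [4.375, 5.25]
z = 4.8125 gives f = -0.9558, negative; keep [4.8125, 5.25]
z = 5.03125 gives f = 0.1924, positive; keep [4.8125, 5.03125]
z = 4.921875 gives f = -0.4387, negative; keep [4.921875, 5.03125]

5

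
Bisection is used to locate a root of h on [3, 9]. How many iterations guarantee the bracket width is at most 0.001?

13

Width after n steps is 6/2^n. Need 2^n ≥ 6/0.001 = 6000.
2^12 = 4096 < 6000 ≤ 2^13 = 8192, so n = 13.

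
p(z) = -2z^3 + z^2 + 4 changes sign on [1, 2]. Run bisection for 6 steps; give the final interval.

m = 1.5, p(m) = -0.5 (−); new bracket [1, 1.5]
m = 1.25, p(m) = 1.65625 (+); new bracket [1.25, 1.5]
m = 1.375, p(m) = 0.691406 (+); new bracket [1.375, 1.5]
m = 1.4375, p(m) = 0.1255 (+); new bracket [1.4375, 1.5]
m = 1.46875, p(m) = -0.1796 (−); new bracket [1.4375, 1.46875]
m = 1.453125, p(m) = -0.0252 (−); new bracket [1.4375, 1.453125]

[1.4375, 1.453125]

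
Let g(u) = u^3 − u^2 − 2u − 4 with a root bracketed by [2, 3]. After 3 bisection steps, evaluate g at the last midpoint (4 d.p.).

-0.9941

m = 2.5, g(m) = 0.375 (+); new bracket [2, 2.5]
m = 2.25, g(m) = -2.171875 (−); new bracket [2.25, 2.5]
m = 2.375, g(m) = -0.994141 (−); new bracket [2.375, 2.5]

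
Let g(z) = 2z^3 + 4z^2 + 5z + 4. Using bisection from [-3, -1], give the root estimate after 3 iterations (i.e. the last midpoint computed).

z = -2 gives g = -6, negative; keep [-2, -1]
z = -1.5 gives g = -1.25, negative; keep [-1.5, -1]
z = -1.25 gives g = 0.09375, positive; keep [-1.5, -1.25]

-1.25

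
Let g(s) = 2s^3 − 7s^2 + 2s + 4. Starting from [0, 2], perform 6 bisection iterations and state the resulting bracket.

g(1) = 1 > 0, so the root lies in [1, 2]
g(1.5) = -2 < 0, so the root lies in [1, 1.5]
g(1.25) = -0.53125 < 0, so the root lies in [1, 1.25]
g(1.125) = 0.2383 > 0, so the root lies in [1.125, 1.25]
g(1.1875) = -0.147 < 0, so the root lies in [1.125, 1.1875]
g(1.15625) = 0.0457 > 0, so the root lies in [1.15625, 1.1875]

[1.15625, 1.1875]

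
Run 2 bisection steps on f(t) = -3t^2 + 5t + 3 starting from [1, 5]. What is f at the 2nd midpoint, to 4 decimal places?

1.0000

t = 3 gives f = -9, negative; keep [1, 3]
t = 2 gives f = 1, positive; keep [2, 3]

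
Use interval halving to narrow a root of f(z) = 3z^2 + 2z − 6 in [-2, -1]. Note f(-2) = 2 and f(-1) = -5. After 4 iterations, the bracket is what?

[-1.8125, -1.75]

z = -1.5 gives f = -2.25, negative; keep [-2, -1.5]
z = -1.75 gives f = -0.3125, negative; keep [-2, -1.75]
z = -1.875 gives f = 0.796875, positive; keep [-1.875, -1.75]
z = -1.8125 gives f = 0.2305, positive; keep [-1.8125, -1.75]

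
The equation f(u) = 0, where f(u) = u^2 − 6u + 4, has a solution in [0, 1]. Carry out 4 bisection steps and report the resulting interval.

midpoint 0.5: f = 1.25 > 0 → [0.5, 1]
midpoint 0.75: f = 0.0625 > 0 → [0.75, 1]
midpoint 0.875: f = -0.484375 < 0 → [0.75, 0.875]
midpoint 0.8125: f = -0.2148 < 0 → [0.75, 0.8125]

[0.75, 0.8125]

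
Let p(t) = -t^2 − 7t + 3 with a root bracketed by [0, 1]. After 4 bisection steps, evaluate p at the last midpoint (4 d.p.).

p(0.5) = -0.75 < 0, so the root lies in [0, 0.5]
p(0.25) = 1.1875 > 0, so the root lies in [0.25, 0.5]
p(0.375) = 0.234375 > 0, so the root lies in [0.375, 0.5]
p(0.4375) = -0.2539 < 0, so the root lies in [0.375, 0.4375]

-0.2539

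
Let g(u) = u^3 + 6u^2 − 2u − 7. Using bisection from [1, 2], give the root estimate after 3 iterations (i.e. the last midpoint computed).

u = 1.5 gives g = 6.875, positive; keep [1, 1.5]
u = 1.25 gives g = 1.828125, positive; keep [1, 1.25]
u = 1.125 gives g = -0.232422, negative; keep [1.125, 1.25]

1.125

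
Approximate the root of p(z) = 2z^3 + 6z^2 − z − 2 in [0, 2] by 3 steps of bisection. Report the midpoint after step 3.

midpoint 1: p = 5 > 0 → [0, 1]
midpoint 0.5: p = -0.75 < 0 → [0.5, 1]
midpoint 0.75: p = 1.46875 > 0 → [0.5, 0.75]

0.75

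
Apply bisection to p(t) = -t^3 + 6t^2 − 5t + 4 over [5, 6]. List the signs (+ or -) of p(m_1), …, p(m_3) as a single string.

--+

p(5.5) = -8.375 < 0, so the root lies in [5, 5.5]
p(5.25) = -1.578125 < 0, so the root lies in [5, 5.25]
p(5.125) = 1.357422 > 0, so the root lies in [5.125, 5.25]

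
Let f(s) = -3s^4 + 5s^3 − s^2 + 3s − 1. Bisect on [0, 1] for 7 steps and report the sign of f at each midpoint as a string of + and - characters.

s = 0.5 gives f = 0.6875, positive; keep [0, 0.5]
s = 0.25 gives f = -0.246094, negative; keep [0.25, 0.5]
s = 0.375 gives f = 0.188721, positive; keep [0.25, 0.375]
s = 0.3125 gives f = -0.0362, negative; keep [0.3125, 0.375]
s = 0.34375 gives f = 0.0743, positive; keep [0.3125, 0.34375]
s = 0.328125 gives f = 0.0186, positive; keep [0.3125, 0.328125]
s = 0.3203125 gives f = -0.0089, negative; keep [0.3203125, 0.328125]

+-+-++-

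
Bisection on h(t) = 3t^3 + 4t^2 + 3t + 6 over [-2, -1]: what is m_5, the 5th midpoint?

-1.53125

m = -1.5, h(m) = 0.375 (+); new bracket [-2, -1.5]
m = -1.75, h(m) = -3.078125 (−); new bracket [-1.75, -1.5]
m = -1.625, h(m) = -1.185547 (−); new bracket [-1.625, -1.5]
m = -1.5625, h(m) = -0.366 (−); new bracket [-1.5625, -1.5]
m = -1.53125, h(m) = 0.0141 (+); new bracket [-1.5625, -1.53125]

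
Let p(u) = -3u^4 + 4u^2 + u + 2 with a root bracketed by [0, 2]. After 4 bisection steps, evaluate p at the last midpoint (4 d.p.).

0.2141

midpoint 1: p = 4 > 0 → [1, 2]
midpoint 1.5: p = -2.6875 < 0 → [1, 1.5]
midpoint 1.25: p = 2.175781 > 0 → [1.25, 1.5]
midpoint 1.375: p = 0.2141 > 0 → [1.375, 1.5]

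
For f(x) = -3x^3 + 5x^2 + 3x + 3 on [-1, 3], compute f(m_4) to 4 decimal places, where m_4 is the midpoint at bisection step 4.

m = 1, f(m) = 8 (+); new bracket [1, 3]
m = 2, f(m) = 5 (+); new bracket [2, 3]
m = 2.5, f(m) = -5.125 (−); new bracket [2, 2.5]
m = 2.25, f(m) = 0.8906 (+); new bracket [2.25, 2.5]

0.8906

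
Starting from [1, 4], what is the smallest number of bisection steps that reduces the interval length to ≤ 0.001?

12

Width after n steps is 3/2^n. Need 2^n ≥ 3/0.001 = 3000.
2^11 = 2048 < 3000 ≤ 2^12 = 4096, so n = 12.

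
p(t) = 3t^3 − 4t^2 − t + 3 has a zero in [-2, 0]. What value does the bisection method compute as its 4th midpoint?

t = -1 gives p = -3, negative; keep [-1, 0]
t = -0.5 gives p = 2.125, positive; keep [-1, -0.5]
t = -0.75 gives p = 0.234375, positive; keep [-1, -0.75]
t = -0.875 gives p = -1.1973, negative; keep [-0.875, -0.75]

-0.875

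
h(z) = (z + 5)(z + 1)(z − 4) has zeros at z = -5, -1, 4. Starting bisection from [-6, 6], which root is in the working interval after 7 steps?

midpoint 0: h = -20 < 0 → [0, 6]
midpoint 3: h = -32 < 0 → [3, 6]
midpoint 4.5: h = 26.125 > 0 → [3, 4.5]
midpoint 3.75: h = -10.3906 < 0 → [3.75, 4.5]
midpoint 4.125: h = 5.8457 > 0 → [3.75, 4.125]
midpoint 3.9375: h = -2.7581 < 0 → [3.9375, 4.125]
midpoint 4.03125: h = 1.42 > 0 → [3.9375, 4.03125]

4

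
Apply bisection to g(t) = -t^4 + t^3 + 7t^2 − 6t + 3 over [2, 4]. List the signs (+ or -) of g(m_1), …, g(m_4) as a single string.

m = 3, g(m) = -6 (−); new bracket [2, 3]
m = 2.5, g(m) = 8.3125 (+); new bracket [2.5, 3]
m = 2.75, g(m) = 3.042969 (+); new bracket [2.75, 3]
m = 2.875, g(m) = -0.9475 (−); new bracket [2.75, 2.875]

-++-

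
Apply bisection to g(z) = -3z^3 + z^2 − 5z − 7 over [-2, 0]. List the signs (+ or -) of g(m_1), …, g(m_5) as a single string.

+--+-

midpoint -1: g = 2 > 0 → [-1, 0]
midpoint -0.5: g = -3.875 < 0 → [-1, -0.5]
midpoint -0.75: g = -1.421875 < 0 → [-1, -0.75]
midpoint -0.875: g = 0.1504 > 0 → [-0.875, -0.75]
midpoint -0.8125: g = -0.6682 < 0 → [-0.875, -0.8125]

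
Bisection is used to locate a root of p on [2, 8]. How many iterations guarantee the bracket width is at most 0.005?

11

Width after n steps is 6/2^n. Need 2^n ≥ 6/0.005 = 1200.
2^10 = 1024 < 1200 ≤ 2^11 = 2048, so n = 11.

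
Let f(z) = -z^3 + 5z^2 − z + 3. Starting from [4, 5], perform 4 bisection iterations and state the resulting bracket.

z = 4.5 gives f = 8.625, positive; keep [4.5, 5]
z = 4.75 gives f = 3.890625, positive; keep [4.75, 5]
z = 4.875 gives f = 1.095703, positive; keep [4.875, 5]
z = 4.9375 gives f = -0.4138, negative; keep [4.875, 4.9375]

[4.875, 4.9375]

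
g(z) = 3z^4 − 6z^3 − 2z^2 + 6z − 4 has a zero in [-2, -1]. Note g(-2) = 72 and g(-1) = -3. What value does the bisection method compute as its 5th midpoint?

-1.09375

m = -1.5, g(m) = 17.9375 (+); new bracket [-1.5, -1]
m = -1.25, g(m) = 4.417969 (+); new bracket [-1.25, -1]
m = -1.125, g(m) = 0.067139 (+); new bracket [-1.125, -1]
m = -1.0625, g(m) = -1.6127 (−); new bracket [-1.125, -1.0625]
m = -1.09375, g(m) = -0.8111 (−); new bracket [-1.125, -1.09375]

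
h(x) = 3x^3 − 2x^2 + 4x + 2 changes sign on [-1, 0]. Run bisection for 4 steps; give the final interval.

h(-0.5) = -0.875 < 0, so the root lies in [-0.5, 0]
h(-0.25) = 0.828125 > 0, so the root lies in [-0.5, -0.25]
h(-0.375) = 0.060547 > 0, so the root lies in [-0.5, -0.375]
h(-0.4375) = -0.384 < 0, so the root lies in [-0.4375, -0.375]

[-0.4375, -0.375]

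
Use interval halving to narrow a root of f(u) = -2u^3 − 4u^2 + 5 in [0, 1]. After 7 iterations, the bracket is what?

u = 0.5 gives f = 3.75, positive; keep [0.5, 1]
u = 0.75 gives f = 1.90625, positive; keep [0.75, 1]
u = 0.875 gives f = 0.597656, positive; keep [0.875, 1]
u = 0.9375 gives f = -0.1636, negative; keep [0.875, 0.9375]
u = 0.90625 gives f = 0.2263, positive; keep [0.90625, 0.9375]
u = 0.921875 gives f = 0.0337, positive; keep [0.921875, 0.9375]
u = 0.9296875 gives f = -0.0644, negative; keep [0.921875, 0.9296875]

[0.921875, 0.9296875]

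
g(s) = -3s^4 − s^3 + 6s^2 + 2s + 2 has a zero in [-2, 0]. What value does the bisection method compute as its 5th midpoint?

s = -1 gives g = 4, positive; keep [-2, -1]
s = -1.5 gives g = 0.6875, positive; keep [-2, -1.5]
s = -1.75 gives g = -5.902344, negative; keep [-1.75, -1.5]
s = -1.625 gives g = -2.0339, negative; keep [-1.625, -1.5]
s = -1.5625 gives g = -0.5433, negative; keep [-1.5625, -1.5]

-1.5625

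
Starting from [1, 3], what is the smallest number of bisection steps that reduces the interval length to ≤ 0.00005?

16

Width after n steps is 2/2^n. Need 2^n ≥ 2/0.00005 = 40000.
2^15 = 32768 < 40000 ≤ 2^16 = 65536, so n = 16.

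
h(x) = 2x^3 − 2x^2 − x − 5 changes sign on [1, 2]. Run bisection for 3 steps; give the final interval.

m = 1.5, h(m) = -4.25 (−); new bracket [1.5, 2]
m = 1.75, h(m) = -2.15625 (−); new bracket [1.75, 2]
m = 1.875, h(m) = -0.722656 (−); new bracket [1.875, 2]

[1.875, 2]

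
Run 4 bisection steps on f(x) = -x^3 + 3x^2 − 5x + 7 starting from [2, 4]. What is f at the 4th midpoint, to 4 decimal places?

m = 3, f(m) = -8 (−); new bracket [2, 3]
m = 2.5, f(m) = -2.375 (−); new bracket [2, 2.5]
m = 2.25, f(m) = -0.453125 (−); new bracket [2, 2.25]
m = 2.125, f(m) = 0.3262 (+); new bracket [2.125, 2.25]

0.3262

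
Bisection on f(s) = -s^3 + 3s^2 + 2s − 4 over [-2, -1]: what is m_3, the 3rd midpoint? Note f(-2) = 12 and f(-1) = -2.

-1.125

m = -1.5, f(m) = 3.125 (+); new bracket [-1.5, -1]
m = -1.25, f(m) = 0.140625 (+); new bracket [-1.25, -1]
m = -1.125, f(m) = -1.029297 (−); new bracket [-1.25, -1.125]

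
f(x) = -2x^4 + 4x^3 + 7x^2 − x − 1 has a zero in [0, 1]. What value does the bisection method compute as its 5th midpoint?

x = 0.5 gives f = 0.625, positive; keep [0, 0.5]
x = 0.25 gives f = -0.757812, negative; keep [0.25, 0.5]
x = 0.375 gives f = -0.219238, negative; keep [0.375, 0.5]
x = 0.4375 gives f = 0.164, positive; keep [0.375, 0.4375]
x = 0.40625 gives f = -0.0373, negative; keep [0.40625, 0.4375]

0.40625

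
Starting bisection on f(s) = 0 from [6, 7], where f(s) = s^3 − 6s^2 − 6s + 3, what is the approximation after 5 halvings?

6.84375

s = 6.5 gives f = -14.875, negative; keep [6.5, 7]
s = 6.75 gives f = -3.328125, negative; keep [6.75, 7]
s = 6.875 gives f = 3.107422, positive; keep [6.75, 6.875]
s = 6.8125 gives f = -0.1667, negative; keep [6.8125, 6.875]
s = 6.84375 gives f = 1.4561, positive; keep [6.8125, 6.84375]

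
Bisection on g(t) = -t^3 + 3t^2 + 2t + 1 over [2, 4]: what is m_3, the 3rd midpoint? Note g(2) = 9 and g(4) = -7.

midpoint 3: g = 7 > 0 → [3, 4]
midpoint 3.5: g = 1.875 > 0 → [3.5, 4]
midpoint 3.75: g = -2.046875 < 0 → [3.5, 3.75]

3.75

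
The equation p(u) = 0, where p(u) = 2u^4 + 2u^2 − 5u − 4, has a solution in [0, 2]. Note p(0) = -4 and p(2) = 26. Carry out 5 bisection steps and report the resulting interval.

m = 1, p(m) = -5 (−); new bracket [1, 2]
m = 1.5, p(m) = 3.125 (+); new bracket [1, 1.5]
m = 1.25, p(m) = -2.242188 (−); new bracket [1.25, 1.5]
m = 1.375, p(m) = 0.0552 (+); new bracket [1.25, 1.375]
m = 1.3125, p(m) = -1.1821 (−); new bracket [1.3125, 1.375]

[1.3125, 1.375]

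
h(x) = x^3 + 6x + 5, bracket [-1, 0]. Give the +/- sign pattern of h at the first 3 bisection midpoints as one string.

m = -0.5, h(m) = 1.875 (+); new bracket [-1, -0.5]
m = -0.75, h(m) = 0.078125 (+); new bracket [-1, -0.75]
m = -0.875, h(m) = -0.919922 (−); new bracket [-0.875, -0.75]

++-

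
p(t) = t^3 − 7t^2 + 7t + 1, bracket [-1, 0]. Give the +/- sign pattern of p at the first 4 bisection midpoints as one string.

--+-

t = -0.5 gives p = -4.375, negative; keep [-0.5, 0]
t = -0.25 gives p = -1.203125, negative; keep [-0.25, 0]
t = -0.125 gives p = 0.013672, positive; keep [-0.25, -0.125]
t = -0.1875 gives p = -0.5652, negative; keep [-0.1875, -0.125]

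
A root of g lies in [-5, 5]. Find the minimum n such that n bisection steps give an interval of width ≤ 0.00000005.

28

Width after n steps is 10/2^n. Need 2^n ≥ 10/0.00000005 = 200000000.
2^27 = 134217728 < 200000000 ≤ 2^28 = 268435456, so n = 28.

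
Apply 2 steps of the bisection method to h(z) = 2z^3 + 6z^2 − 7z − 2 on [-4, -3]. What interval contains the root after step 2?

[-4, -3.75]

m = -3.5, h(m) = 10.25 (+); new bracket [-4, -3.5]
m = -3.75, h(m) = 3.15625 (+); new bracket [-4, -3.75]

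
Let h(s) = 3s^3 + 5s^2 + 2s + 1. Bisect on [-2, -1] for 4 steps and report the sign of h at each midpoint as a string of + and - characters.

m = -1.5, h(m) = -0.875 (−); new bracket [-1.5, -1]
m = -1.25, h(m) = 0.453125 (+); new bracket [-1.5, -1.25]
m = -1.375, h(m) = -0.095703 (−); new bracket [-1.375, -1.25]
m = -1.3125, h(m) = 0.2053 (+); new bracket [-1.375, -1.3125]

-+-+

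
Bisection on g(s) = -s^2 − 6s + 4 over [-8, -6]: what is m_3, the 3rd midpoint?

midpoint -7: g = -3 < 0 → [-7, -6]
midpoint -6.5: g = 0.75 > 0 → [-7, -6.5]
midpoint -6.75: g = -1.0625 < 0 → [-6.75, -6.5]

-6.75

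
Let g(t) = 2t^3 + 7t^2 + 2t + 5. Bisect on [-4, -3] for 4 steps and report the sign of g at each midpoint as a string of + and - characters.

-++-

g(-3.5) = -2 < 0, so the root lies in [-3.5, -3]
g(-3.25) = 3.78125 > 0, so the root lies in [-3.5, -3.25]
g(-3.375) = 1.097656 > 0, so the root lies in [-3.5, -3.375]
g(-3.4375) = -0.3979 < 0, so the root lies in [-3.4375, -3.375]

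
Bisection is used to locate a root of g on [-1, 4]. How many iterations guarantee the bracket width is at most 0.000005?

Width after n steps is 5/2^n. Need 2^n ≥ 5/0.000005 = 1000000.
2^19 = 524288 < 1000000 ≤ 2^20 = 1048576, so n = 20.

20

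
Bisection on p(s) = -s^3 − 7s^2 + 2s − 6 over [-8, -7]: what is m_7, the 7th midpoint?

m = -7.5, p(m) = 7.125 (+); new bracket [-7.5, -7]
m = -7.25, p(m) = -7.359375 (−); new bracket [-7.5, -7.25]
m = -7.375, p(m) = -0.353516 (−); new bracket [-7.5, -7.375]
m = -7.4375, p(m) = 3.3259 (+); new bracket [-7.4375, -7.375]
m = -7.40625, p(m) = 1.4713 (+); new bracket [-7.40625, -7.375]
m = -7.390625, p(m) = 0.5552 (+); new bracket [-7.390625, -7.375]
m = -7.3828125, p(m) = 0.0999 (+); new bracket [-7.3828125, -7.375]

-7.3828125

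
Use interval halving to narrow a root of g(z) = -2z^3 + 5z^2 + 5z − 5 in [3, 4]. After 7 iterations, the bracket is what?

[3.046875, 3.0546875]

g(3.5) = -12 < 0, so the root lies in [3, 3.5]
g(3.25) = -4.59375 < 0, so the root lies in [3, 3.25]
g(3.125) = -1.582031 < 0, so the root lies in [3, 3.125]
g(3.0625) = -0.2388 < 0, so the root lies in [3, 3.0625]
g(3.03125) = 0.3935 > 0, so the root lies in [3.03125, 3.0625]
g(3.046875) = 0.0806 > 0, so the root lies in [3.046875, 3.0625]
g(3.0546875) = -0.0783 < 0, so the root lies in [3.046875, 3.0546875]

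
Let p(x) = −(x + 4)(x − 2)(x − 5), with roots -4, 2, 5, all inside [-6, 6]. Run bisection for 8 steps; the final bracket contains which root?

-4

midpoint 0: p = -40 < 0 → [-6, 0]
midpoint -3: p = -40 < 0 → [-6, -3]
midpoint -4.5: p = 30.875 > 0 → [-4.5, -3]
midpoint -3.75: p = -12.5781 < 0 → [-4.5, -3.75]
midpoint -4.125: p = 6.9863 > 0 → [-4.125, -3.75]
midpoint -3.9375: p = -3.3167 < 0 → [-4.125, -3.9375]
midpoint -4.03125: p = 1.7022 > 0 → [-4.03125, -3.9375]
midpoint -3.984375: p = -0.8401 < 0 → [-4.03125, -3.984375]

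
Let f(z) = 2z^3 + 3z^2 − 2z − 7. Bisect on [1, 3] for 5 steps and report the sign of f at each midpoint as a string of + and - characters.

++-++

z = 2 gives f = 17, positive; keep [1, 2]
z = 1.5 gives f = 3.5, positive; keep [1, 1.5]
z = 1.25 gives f = -0.90625, negative; keep [1.25, 1.5]
z = 1.375 gives f = 1.1211, positive; keep [1.25, 1.375]
z = 1.3125 gives f = 0.0649, positive; keep [1.25, 1.3125]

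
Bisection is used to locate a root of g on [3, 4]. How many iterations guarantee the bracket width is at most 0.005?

8

Width after n steps is 1/2^n. Need 2^n ≥ 1/0.005 = 200.
2^7 = 128 < 200 ≤ 2^8 = 256, so n = 8.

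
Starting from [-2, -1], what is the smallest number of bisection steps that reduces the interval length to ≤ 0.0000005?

Width after n steps is 1/2^n. Need 2^n ≥ 1/0.0000005 = 2000000.
2^20 = 1048576 < 2000000 ≤ 2^21 = 2097152, so n = 21.

21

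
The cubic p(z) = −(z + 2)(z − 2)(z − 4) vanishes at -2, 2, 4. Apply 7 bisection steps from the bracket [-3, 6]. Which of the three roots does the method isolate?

m = 1.5, p(m) = -4.375 (−); new bracket [-3, 1.5]
m = -0.75, p(m) = -16.328125 (−); new bracket [-3, -0.75]
m = -1.875, p(m) = -2.845703 (−); new bracket [-3, -1.875]
m = -2.4375, p(m) = 12.4978 (+); new bracket [-2.4375, -1.875]
m = -2.15625, p(m) = 3.998 (+); new bracket [-2.15625, -1.875]
m = -2.015625, p(m) = 0.3774 (+); new bracket [-2.015625, -1.875]
m = -1.9453125, p(m) = -1.2828 (−); new bracket [-2.015625, -1.9453125]

-2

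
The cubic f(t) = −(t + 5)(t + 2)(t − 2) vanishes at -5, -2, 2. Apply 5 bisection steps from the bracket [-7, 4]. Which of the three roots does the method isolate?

2

t = -1.5 gives f = 6.125, positive; keep [-1.5, 4]
t = 1.25 gives f = 15.234375, positive; keep [1.25, 4]
t = 2.625 gives f = -22.041016, negative; keep [1.25, 2.625]
t = 1.9375 gives f = 1.7073, positive; keep [1.9375, 2.625]
t = 2.28125 gives f = -8.7674, negative; keep [1.9375, 2.28125]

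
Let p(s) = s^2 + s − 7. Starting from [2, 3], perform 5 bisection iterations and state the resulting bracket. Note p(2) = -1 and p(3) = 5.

midpoint 2.5: p = 1.75 > 0 → [2, 2.5]
midpoint 2.25: p = 0.3125 > 0 → [2, 2.25]
midpoint 2.125: p = -0.359375 < 0 → [2.125, 2.25]
midpoint 2.1875: p = -0.0273 < 0 → [2.1875, 2.25]
midpoint 2.21875: p = 0.1416 > 0 → [2.1875, 2.21875]

[2.1875, 2.21875]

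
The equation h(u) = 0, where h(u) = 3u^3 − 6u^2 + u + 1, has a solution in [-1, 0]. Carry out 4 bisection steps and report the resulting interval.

[-0.375, -0.3125]

midpoint -0.5: h = -1.375 < 0 → [-0.5, 0]
midpoint -0.25: h = 0.328125 > 0 → [-0.5, -0.25]
midpoint -0.375: h = -0.376953 < 0 → [-0.375, -0.25]
midpoint -0.3125: h = 0.01 > 0 → [-0.375, -0.3125]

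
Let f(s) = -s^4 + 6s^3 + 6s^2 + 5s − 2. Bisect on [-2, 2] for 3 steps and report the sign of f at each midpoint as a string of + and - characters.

-++

s = 0 gives f = -2, negative; keep [0, 2]
s = 1 gives f = 14, positive; keep [0, 1]
s = 0.5 gives f = 2.6875, positive; keep [0, 0.5]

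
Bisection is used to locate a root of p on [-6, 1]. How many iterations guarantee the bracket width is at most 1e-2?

10

Width after n steps is 7/2^n. Need 2^n ≥ 7/1e-2 = 700.
2^9 = 512 < 700 ≤ 2^10 = 1024, so n = 10.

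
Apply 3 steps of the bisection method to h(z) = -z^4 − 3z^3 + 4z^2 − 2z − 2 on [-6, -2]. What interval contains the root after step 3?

[-4.5, -4]

h(-4) = 6 > 0, so the root lies in [-6, -4]
h(-5) = -142 < 0, so the root lies in [-5, -4]
h(-4.5) = -48.6875 < 0, so the root lies in [-4.5, -4]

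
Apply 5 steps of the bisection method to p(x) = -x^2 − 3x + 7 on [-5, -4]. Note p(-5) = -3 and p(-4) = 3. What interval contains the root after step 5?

x = -4.5 gives p = 0.25, positive; keep [-5, -4.5]
x = -4.75 gives p = -1.3125, negative; keep [-4.75, -4.5]
x = -4.625 gives p = -0.515625, negative; keep [-4.625, -4.5]
x = -4.5625 gives p = -0.1289, negative; keep [-4.5625, -4.5]
x = -4.53125 gives p = 0.0615, positive; keep [-4.5625, -4.53125]

[-4.5625, -4.53125]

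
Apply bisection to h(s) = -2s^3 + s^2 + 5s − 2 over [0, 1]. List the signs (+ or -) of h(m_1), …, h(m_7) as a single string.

+--++-+

midpoint 0.5: h = 0.5 > 0 → [0, 0.5]
midpoint 0.25: h = -0.71875 < 0 → [0.25, 0.5]
midpoint 0.375: h = -0.089844 < 0 → [0.375, 0.5]
midpoint 0.4375: h = 0.2114 > 0 → [0.375, 0.4375]
midpoint 0.40625: h = 0.0622 > 0 → [0.375, 0.40625]
midpoint 0.390625: h = -0.0135 < 0 → [0.390625, 0.40625]
midpoint 0.3984375: h = 0.0244 > 0 → [0.390625, 0.3984375]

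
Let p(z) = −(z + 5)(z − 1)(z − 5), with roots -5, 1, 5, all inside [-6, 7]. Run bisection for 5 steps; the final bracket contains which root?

midpoint 0.5: p = -12.375 < 0 → [-6, 0.5]
midpoint -2.75: p = -65.390625 < 0 → [-6, -2.75]
midpoint -4.375: p = -31.494141 < 0 → [-6, -4.375]
midpoint -5.1875: p = 11.8191 > 0 → [-5.1875, -4.375]
midpoint -4.78125: p = -12.3698 < 0 → [-5.1875, -4.78125]

-5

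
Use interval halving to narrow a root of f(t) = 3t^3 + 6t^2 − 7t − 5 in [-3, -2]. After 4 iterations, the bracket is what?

[-2.6875, -2.625]

m = -2.5, f(m) = 3.125 (+); new bracket [-3, -2.5]
m = -2.75, f(m) = -2.765625 (−); new bracket [-2.75, -2.5]
m = -2.625, f(m) = 0.455078 (+); new bracket [-2.75, -2.625]
m = -2.6875, f(m) = -1.0842 (−); new bracket [-2.6875, -2.625]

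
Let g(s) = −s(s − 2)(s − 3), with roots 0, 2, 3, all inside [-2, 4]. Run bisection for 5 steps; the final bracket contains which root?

0

g(1) = -2 < 0, so the root lies in [-2, 1]
g(-0.5) = 4.375 > 0, so the root lies in [-0.5, 1]
g(0.25) = -1.203125 < 0, so the root lies in [-0.5, 0.25]
g(-0.125) = 0.8301 > 0, so the root lies in [-0.125, 0.25]
g(0.0625) = -0.3557 < 0, so the root lies in [-0.125, 0.0625]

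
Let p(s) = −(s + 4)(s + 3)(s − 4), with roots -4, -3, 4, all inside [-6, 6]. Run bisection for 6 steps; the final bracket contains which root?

midpoint 0: p = 48 > 0 → [0, 6]
midpoint 3: p = 42 > 0 → [3, 6]
midpoint 4.5: p = -31.875 < 0 → [3, 4.5]
midpoint 3.75: p = 13.0781 > 0 → [3.75, 4.5]
midpoint 4.125: p = -7.2363 < 0 → [3.75, 4.125]
midpoint 3.9375: p = 3.4417 > 0 → [3.9375, 4.125]

4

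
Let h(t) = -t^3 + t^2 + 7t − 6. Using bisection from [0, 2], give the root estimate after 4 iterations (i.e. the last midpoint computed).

midpoint 1: h = 1 > 0 → [0, 1]
midpoint 0.5: h = -2.375 < 0 → [0.5, 1]
midpoint 0.75: h = -0.609375 < 0 → [0.75, 1]
midpoint 0.875: h = 0.2207 > 0 → [0.75, 0.875]

0.875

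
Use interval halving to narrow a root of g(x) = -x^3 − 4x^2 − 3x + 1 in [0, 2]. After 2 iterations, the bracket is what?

[0, 0.5]

x = 1 gives g = -7, negative; keep [0, 1]
x = 0.5 gives g = -1.625, negative; keep [0, 0.5]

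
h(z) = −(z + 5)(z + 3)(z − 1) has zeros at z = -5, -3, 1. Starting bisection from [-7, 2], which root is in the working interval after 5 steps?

m = -2.5, h(m) = 4.375 (+); new bracket [-2.5, 2]
m = -0.25, h(m) = 16.328125 (+); new bracket [-0.25, 2]
m = 0.875, h(m) = 2.845703 (+); new bracket [0.875, 2]
m = 1.4375, h(m) = -12.4978 (−); new bracket [0.875, 1.4375]
m = 1.15625, h(m) = -3.998 (−); new bracket [0.875, 1.15625]

1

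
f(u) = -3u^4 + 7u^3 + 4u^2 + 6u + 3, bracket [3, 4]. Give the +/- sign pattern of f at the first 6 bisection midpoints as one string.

u = 3.5 gives f = -77.0625, negative; keep [3, 3.5]
u = 3.25 gives f = -29.652344, negative; keep [3, 3.25]
u = 3.125 gives f = -11.666748, negative; keep [3, 3.125]
u = 3.0625 gives f = -3.9407, negative; keep [3, 3.0625]
u = 3.03125 gives f = -0.3749, negative; keep [3, 3.03125]
u = 3.015625 gives f = 1.3361, positive; keep [3.015625, 3.03125]

-----+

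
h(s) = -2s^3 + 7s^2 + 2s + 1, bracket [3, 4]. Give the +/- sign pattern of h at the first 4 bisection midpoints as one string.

++--

h(3.5) = 8 > 0, so the root lies in [3.5, 4]
h(3.75) = 1.46875 > 0, so the root lies in [3.75, 4]
h(3.875) = -2.511719 < 0, so the root lies in [3.75, 3.875]
h(3.8125) = -0.4595 < 0, so the root lies in [3.75, 3.8125]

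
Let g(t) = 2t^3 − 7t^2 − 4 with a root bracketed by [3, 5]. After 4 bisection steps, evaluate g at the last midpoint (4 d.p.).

-0.7148

midpoint 4: g = 12 > 0 → [3, 4]
midpoint 3.5: g = -4 < 0 → [3.5, 4]
midpoint 3.75: g = 3.03125 > 0 → [3.5, 3.75]
midpoint 3.625: g = -0.7148 < 0 → [3.625, 3.75]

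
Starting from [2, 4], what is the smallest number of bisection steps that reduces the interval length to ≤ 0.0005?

12

Width after n steps is 2/2^n. Need 2^n ≥ 2/0.0005 = 4000.
2^11 = 2048 < 4000 ≤ 2^12 = 4096, so n = 12.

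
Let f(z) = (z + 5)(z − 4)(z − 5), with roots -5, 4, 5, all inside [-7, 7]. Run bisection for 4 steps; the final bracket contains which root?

f(0) = 100 > 0, so the root lies in [-7, 0]
f(-3.5) = 95.625 > 0, so the root lies in [-7, -3.5]
f(-5.25) = -23.703125 < 0, so the root lies in [-5.25, -3.5]
f(-4.375) = 49.0723 > 0, so the root lies in [-5.25, -4.375]

-5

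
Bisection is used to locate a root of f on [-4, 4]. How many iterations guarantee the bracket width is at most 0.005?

Width after n steps is 8/2^n. Need 2^n ≥ 8/0.005 = 1600.
2^10 = 1024 < 1600 ≤ 2^11 = 2048, so n = 11.

11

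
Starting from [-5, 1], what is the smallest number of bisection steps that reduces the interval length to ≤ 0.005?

11

Width after n steps is 6/2^n. Need 2^n ≥ 6/0.005 = 1200.
2^10 = 1024 < 1200 ≤ 2^11 = 2048, so n = 11.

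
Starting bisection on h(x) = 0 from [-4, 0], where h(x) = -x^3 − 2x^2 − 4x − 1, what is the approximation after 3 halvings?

h(-2) = 7 > 0, so the root lies in [-2, 0]
h(-1) = 2 > 0, so the root lies in [-1, 0]
h(-0.5) = 0.625 > 0, so the root lies in [-0.5, 0]

-0.5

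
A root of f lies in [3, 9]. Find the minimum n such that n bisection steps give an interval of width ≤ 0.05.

7

Width after n steps is 6/2^n. Need 2^n ≥ 6/0.05 = 120.
2^6 = 64 < 120 ≤ 2^7 = 128, so n = 7.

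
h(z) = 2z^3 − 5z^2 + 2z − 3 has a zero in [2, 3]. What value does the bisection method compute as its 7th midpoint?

midpoint 2.5: h = 2 > 0 → [2, 2.5]
midpoint 2.25: h = -1.03125 < 0 → [2.25, 2.5]
midpoint 2.375: h = 0.339844 > 0 → [2.25, 2.375]
midpoint 2.3125: h = -0.3804 < 0 → [2.3125, 2.375]
midpoint 2.34375: h = -0.0291 < 0 → [2.34375, 2.375]
midpoint 2.359375: h = 0.1531 > 0 → [2.34375, 2.359375]
midpoint 2.3515625: h = 0.0615 > 0 → [2.34375, 2.3515625]

2.3515625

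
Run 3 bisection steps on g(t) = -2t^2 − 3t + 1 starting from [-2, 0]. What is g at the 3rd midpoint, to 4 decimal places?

0.1250

t = -1 gives g = 2, positive; keep [-2, -1]
t = -1.5 gives g = 1, positive; keep [-2, -1.5]
t = -1.75 gives g = 0.125, positive; keep [-2, -1.75]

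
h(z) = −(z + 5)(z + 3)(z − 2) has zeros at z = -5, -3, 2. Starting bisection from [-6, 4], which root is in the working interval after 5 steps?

2

z = -1 gives h = 24, positive; keep [-1, 4]
z = 1.5 gives h = 14.625, positive; keep [1.5, 4]
z = 2.75 gives h = -33.421875, negative; keep [1.5, 2.75]
z = 2.125 gives h = -4.5645, negative; keep [1.5, 2.125]
z = 1.8125 gives h = 6.1472, positive; keep [1.8125, 2.125]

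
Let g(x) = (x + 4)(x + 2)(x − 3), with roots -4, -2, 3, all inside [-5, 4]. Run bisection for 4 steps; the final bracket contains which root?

midpoint -0.5: g = -18.375 < 0 → [-0.5, 4]
midpoint 1.75: g = -26.953125 < 0 → [1.75, 4]
midpoint 2.875: g = -4.189453 < 0 → [2.875, 4]
midpoint 3.4375: g = 17.6931 > 0 → [2.875, 3.4375]

3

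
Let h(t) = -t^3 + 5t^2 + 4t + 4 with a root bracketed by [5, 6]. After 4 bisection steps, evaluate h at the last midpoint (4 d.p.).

h(5.5) = 10.875 > 0, so the root lies in [5.5, 6]
h(5.75) = 2.203125 > 0, so the root lies in [5.75, 6]
h(5.875) = -2.701172 < 0, so the root lies in [5.75, 5.875]
h(5.8125) = -0.2004 < 0, so the root lies in [5.75, 5.8125]

-0.2004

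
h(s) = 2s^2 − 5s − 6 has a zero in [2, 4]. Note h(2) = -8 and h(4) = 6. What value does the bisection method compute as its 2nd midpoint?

3.5

s = 3 gives h = -3, negative; keep [3, 4]
s = 3.5 gives h = 1, positive; keep [3, 3.5]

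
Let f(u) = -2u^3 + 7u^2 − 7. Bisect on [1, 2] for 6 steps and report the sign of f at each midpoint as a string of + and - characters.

++----

midpoint 1.5: f = 2 > 0 → [1, 1.5]
midpoint 1.25: f = 0.03125 > 0 → [1, 1.25]
midpoint 1.125: f = -0.988281 < 0 → [1.125, 1.25]
midpoint 1.1875: f = -0.478 < 0 → [1.1875, 1.25]
midpoint 1.21875: f = -0.2231 < 0 → [1.21875, 1.25]
midpoint 1.234375: f = -0.0958 < 0 → [1.234375, 1.25]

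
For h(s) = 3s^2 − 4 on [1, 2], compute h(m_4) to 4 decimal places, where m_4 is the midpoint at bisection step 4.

s = 1.5 gives h = 2.75, positive; keep [1, 1.5]
s = 1.25 gives h = 0.6875, positive; keep [1, 1.25]
s = 1.125 gives h = -0.203125, negative; keep [1.125, 1.25]
s = 1.1875 gives h = 0.2305, positive; keep [1.125, 1.1875]

0.2305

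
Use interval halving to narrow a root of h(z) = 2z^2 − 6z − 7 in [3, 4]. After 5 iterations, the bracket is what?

[3.875, 3.90625]

midpoint 3.5: h = -3.5 < 0 → [3.5, 4]
midpoint 3.75: h = -1.375 < 0 → [3.75, 4]
midpoint 3.875: h = -0.21875 < 0 → [3.875, 4]
midpoint 3.9375: h = 0.3828 > 0 → [3.875, 3.9375]
midpoint 3.90625: h = 0.0801 > 0 → [3.875, 3.90625]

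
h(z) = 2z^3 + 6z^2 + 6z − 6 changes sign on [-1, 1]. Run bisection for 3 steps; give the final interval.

[0.5, 0.75]

m = 0, h(m) = -6 (−); new bracket [0, 1]
m = 0.5, h(m) = -1.25 (−); new bracket [0.5, 1]
m = 0.75, h(m) = 2.71875 (+); new bracket [0.5, 0.75]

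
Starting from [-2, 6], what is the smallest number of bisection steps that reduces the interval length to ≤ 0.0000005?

Width after n steps is 8/2^n. Need 2^n ≥ 8/0.0000005 = 16000000.
2^23 = 8388608 < 16000000 ≤ 2^24 = 16777216, so n = 24.

24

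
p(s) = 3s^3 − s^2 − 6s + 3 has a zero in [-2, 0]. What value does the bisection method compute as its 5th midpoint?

-1.4375

s = -1 gives p = 5, positive; keep [-2, -1]
s = -1.5 gives p = -0.375, negative; keep [-1.5, -1]
s = -1.25 gives p = 3.078125, positive; keep [-1.5, -1.25]
s = -1.375 gives p = 1.5605, positive; keep [-1.5, -1.375]
s = -1.4375 gives p = 0.6472, positive; keep [-1.5, -1.4375]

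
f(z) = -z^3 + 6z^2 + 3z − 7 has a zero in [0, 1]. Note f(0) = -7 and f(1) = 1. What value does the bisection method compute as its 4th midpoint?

0.9375

f(0.5) = -4.125 < 0, so the root lies in [0.5, 1]
f(0.75) = -1.796875 < 0, so the root lies in [0.75, 1]
f(0.875) = -0.451172 < 0, so the root lies in [0.875, 1]
f(0.9375) = 0.262 > 0, so the root lies in [0.875, 0.9375]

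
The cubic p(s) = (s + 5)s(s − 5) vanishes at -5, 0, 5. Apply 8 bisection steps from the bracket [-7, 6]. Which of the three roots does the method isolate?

p(-0.5) = 12.375 > 0, so the root lies in [-7, -0.5]
p(-3.75) = 41.015625 > 0, so the root lies in [-7, -3.75]
p(-5.375) = -20.912109 < 0, so the root lies in [-5.375, -3.75]
p(-4.5625) = 19.0876 > 0, so the root lies in [-5.375, -4.5625]
p(-4.96875) = 1.5479 > 0, so the root lies in [-5.375, -4.96875]
p(-5.171875) = -9.0419 < 0, so the root lies in [-5.171875, -4.96875]
p(-5.0703125) = -3.5901 < 0, so the root lies in [-5.0703125, -4.96875]
p(-5.01953125) = -0.9823 < 0, so the root lies in [-5.01953125, -4.96875]

-5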